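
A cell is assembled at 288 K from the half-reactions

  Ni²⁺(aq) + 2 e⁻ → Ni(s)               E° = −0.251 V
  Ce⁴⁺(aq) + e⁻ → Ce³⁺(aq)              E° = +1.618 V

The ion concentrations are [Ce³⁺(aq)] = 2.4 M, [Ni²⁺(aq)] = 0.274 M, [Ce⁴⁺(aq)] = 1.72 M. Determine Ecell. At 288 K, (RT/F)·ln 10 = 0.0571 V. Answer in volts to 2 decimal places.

The Ce⁴⁺/Ce³⁺ couple has the more positive E°, so it is the cathode; Ni²⁺/Ni is the anode.
E°cell = E°cat − E°an = +1.618 − (−0.251) = +1.869 V; n = 2.
The balanced reaction is 2 Ce⁴⁺(aq) + Ni(s) → 2 Ce³⁺(aq) + Ni²⁺(aq), so Q = ([Ce³⁺(aq)]^2·[Ni²⁺(aq)]) / [Ce⁴⁺(aq)]^2 = 0.533 and log Q = −0.273.
Applying E = E° − (RT ln10/nF)·log Q gives +1.869 − (0.0571/2)(−0.273) = +1.88 V.

+1.88 V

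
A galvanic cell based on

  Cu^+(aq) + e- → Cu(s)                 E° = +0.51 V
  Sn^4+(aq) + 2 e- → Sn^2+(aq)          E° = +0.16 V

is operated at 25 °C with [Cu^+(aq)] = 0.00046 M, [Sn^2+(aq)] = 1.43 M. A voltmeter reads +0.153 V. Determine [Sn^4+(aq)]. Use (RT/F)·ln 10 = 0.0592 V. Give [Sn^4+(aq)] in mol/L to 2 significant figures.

With Cu⁺/Cu at the cathode and Sn⁴⁺/Sn²⁺ at the anode, E°cell = +0.51 − (+0.16) = +0.35 V (n = 2).
Rearranging E = E° − (0.0592/n)·log Q gives log Q = 2(+0.35 − (+0.153))/0.0592 = 6.655.
The balanced reaction is 2 Cu^+(aq) + Sn^2+(aq) → 2 Cu(s) + Sn^4+(aq), so Q = [Sn^4+(aq)] / ([Cu^+(aq)]^2·[Sn^2+(aq)]).
Isolating [Sn^4+(aq)] in Q = 10^{6.655} yields log [Sn^4+(aq)] = 0.136, i.e. 1.4 M.

1.4 M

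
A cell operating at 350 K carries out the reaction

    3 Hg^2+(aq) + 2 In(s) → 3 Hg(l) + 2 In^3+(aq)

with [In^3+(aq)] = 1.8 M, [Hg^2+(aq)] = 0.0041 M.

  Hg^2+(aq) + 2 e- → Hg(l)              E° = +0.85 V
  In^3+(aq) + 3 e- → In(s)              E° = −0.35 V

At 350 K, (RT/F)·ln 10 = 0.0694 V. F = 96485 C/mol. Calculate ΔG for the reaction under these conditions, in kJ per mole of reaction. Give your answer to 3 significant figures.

−643 kJ/mol

E°cell = +0.85 − (−0.35) = +1.20 V; the balanced reaction transfers n = 6 electrons.
Here Q = [In^3+(aq)]^2 / [Hg^2+(aq)]^3 = 4.7×10^7 (log Q = 7.672), giving E = +1.20 − (0.0694/6)·(7.672) = +1.1113 V.
Then ΔG = −nFE = −6 × 96485 × +1.1113 J/mol = −643 kJ/mol.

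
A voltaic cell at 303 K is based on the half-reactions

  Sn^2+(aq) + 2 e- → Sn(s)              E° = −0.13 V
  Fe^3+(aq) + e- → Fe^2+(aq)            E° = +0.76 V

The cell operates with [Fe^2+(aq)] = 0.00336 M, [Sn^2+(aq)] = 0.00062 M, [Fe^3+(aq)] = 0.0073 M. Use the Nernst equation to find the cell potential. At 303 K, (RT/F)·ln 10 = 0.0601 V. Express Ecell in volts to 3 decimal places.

+1.007 V

Fe³⁺/Fe²⁺ is reduced (cathode, E° = +0.76 V) and Sn²⁺/Sn is oxidized (anode).
E°cell = +0.76 − (−0.13) = +0.89 V, with n = 2 electrons transferred.
Balancing gives 2 Fe^3+(aq) + Sn(s) → 2 Fe^2+(aq) + Sn^2+(aq); hence Q = ([Fe^2+(aq)]^2·[Sn^2+(aq)]) / [Fe^3+(aq)]^2 = 0.000131 (log Q = −3.882).
Applying E = E° − (RT ln10/nF)·log Q gives +0.89 − (0.0601/2)(−3.882) = +1.007 V.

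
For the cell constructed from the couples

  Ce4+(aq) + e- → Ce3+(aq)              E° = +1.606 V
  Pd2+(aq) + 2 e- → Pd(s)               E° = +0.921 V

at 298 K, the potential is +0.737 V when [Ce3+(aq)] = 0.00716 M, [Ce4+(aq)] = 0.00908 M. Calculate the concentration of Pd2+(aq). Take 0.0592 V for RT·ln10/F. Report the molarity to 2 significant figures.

0.028 M

With Ce⁴⁺/Ce³⁺ at the cathode and Pd²⁺/Pd at the anode, E°cell = +1.606 − (+0.921) = +0.685 V (n = 2).
From the Nernst equation, log Q = n(E° − E)/0.0592 = 2·(+0.685 − (+0.737))/0.0592 = −1.757.
Balancing electrons gives 2 Ce4+(aq) + Pd(s) → 2 Ce3+(aq) + Pd2+(aq); thus Q = ([Ce3+(aq)]^2·[Pd2+(aq)]) / [Ce4+(aq)]^2.
Isolating [Pd2+(aq)] in Q = 10^{−1.757} yields log [Pd2+(aq)] = −1.551, i.e. 0.028 M.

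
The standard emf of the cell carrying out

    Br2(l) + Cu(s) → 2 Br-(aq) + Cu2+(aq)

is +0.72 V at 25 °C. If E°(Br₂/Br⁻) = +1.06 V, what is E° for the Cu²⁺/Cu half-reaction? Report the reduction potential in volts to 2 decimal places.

+0.34 V

In the reaction as written the Br₂/Br⁻ couple is reduced (cathode) and Cu²⁺/Cu is oxidized (anode), so E°cell = E°(Br₂/Br⁻) − E°(Cu²⁺/Cu).
E°(Cu²⁺/Cu) = E°(cathode) − E°cell = +1.06 − (+0.72) = +0.34 V.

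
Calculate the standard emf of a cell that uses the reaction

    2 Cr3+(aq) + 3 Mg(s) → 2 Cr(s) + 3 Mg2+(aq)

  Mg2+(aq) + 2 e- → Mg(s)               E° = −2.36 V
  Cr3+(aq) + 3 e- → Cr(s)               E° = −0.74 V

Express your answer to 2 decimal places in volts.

Cr3+(aq) gains electrons, so the Cr³⁺/Cr couple is the cathode; the Mg²⁺/Mg couple is the anode.
E°cell = E°(cathode) − E°(anode) = −0.74 − (−2.36) = +1.62 V.

+1.62 V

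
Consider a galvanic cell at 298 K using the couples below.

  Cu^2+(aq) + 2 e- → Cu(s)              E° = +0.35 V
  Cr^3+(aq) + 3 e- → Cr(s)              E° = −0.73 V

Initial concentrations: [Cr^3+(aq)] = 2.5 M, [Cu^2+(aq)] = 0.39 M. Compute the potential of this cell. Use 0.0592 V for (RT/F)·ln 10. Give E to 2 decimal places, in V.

+1.06 V

The Cu²⁺/Cu couple has the more positive E°, so it is the cathode; Cr³⁺/Cr is the anode.
E°cell = +0.35 − (−0.73) = +1.08 V, with n = 6 electrons transferred.
Balancing gives 3 Cu^2+(aq) + 2 Cr(s) → 3 Cu(s) + 2 Cr^3+(aq); hence Q = [Cr^3+(aq)]^2 / [Cu^2+(aq)]^3 = 105 (log Q = 2.023).
By the Nernst equation, E = +1.08 − (0.0592/6)·(2.023) = +1.06 V.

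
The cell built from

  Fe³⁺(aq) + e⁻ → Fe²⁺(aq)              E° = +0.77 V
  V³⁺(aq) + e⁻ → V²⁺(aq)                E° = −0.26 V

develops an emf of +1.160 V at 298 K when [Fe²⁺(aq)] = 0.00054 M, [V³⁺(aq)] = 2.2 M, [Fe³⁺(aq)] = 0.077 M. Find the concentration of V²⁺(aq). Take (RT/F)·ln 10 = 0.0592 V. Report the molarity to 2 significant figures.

2.4 M

The Fe³⁺/Fe²⁺ couple has the larger reduction potential, so it is the cathode: E°cell = +0.77 − (−0.26) = +1.03 V and n = 1.
Since E = E° − (0.0592/n)·log Q, log Q = n(E° − E)/0.0592 = −2.196.
For Fe³⁺(aq) + V²⁺(aq) → Fe²⁺(aq) + V³⁺(aq), the reaction quotient is Q = ([Fe²⁺(aq)]·[V³⁺(aq)]) / ([Fe³⁺(aq)]·[V²⁺(aq)]).
Solving for the unknown gives log [V²⁺(aq)] = 0.384, so [V²⁺(aq)] ≈ 2.4 M.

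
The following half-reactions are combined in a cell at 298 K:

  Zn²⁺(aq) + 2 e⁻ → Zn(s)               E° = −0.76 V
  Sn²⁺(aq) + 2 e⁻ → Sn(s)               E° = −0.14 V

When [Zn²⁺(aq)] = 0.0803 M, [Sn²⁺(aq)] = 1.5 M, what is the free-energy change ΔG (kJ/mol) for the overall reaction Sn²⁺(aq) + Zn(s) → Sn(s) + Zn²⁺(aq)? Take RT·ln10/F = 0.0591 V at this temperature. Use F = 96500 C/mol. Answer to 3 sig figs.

E°cell = −0.14 − (−0.76) = +0.62 V; the balanced reaction transfers n = 2 electrons.
Q = [Zn²⁺(aq)] / [Sn²⁺(aq)] = 0.0535, so log Q = −1.271 and E = +0.62 − (0.0591/2)(−1.271) = +0.6576 V.
Then ΔG = −nFE = −2 × 96500 × +0.6576 J/mol = −127 kJ/mol.

−127 kJ/mol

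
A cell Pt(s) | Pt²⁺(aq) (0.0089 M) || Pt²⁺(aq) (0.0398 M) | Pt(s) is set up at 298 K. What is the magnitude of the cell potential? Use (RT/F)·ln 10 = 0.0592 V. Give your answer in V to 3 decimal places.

For a concentration cell E°cell = 0, since both electrodes use the same couple.
The compartment with the higher Pt²⁺(aq) concentration (0.0398 M) acts as the cathode; ions are reduced there and produced at the dilute (0.0089 M) anode.
With n = 2, Ecell = −(0.0592/2)·log([dilute]/[conc]) = −(0.0592/2)·log(0.0089/0.0398) = +0.019 V.

0.019 V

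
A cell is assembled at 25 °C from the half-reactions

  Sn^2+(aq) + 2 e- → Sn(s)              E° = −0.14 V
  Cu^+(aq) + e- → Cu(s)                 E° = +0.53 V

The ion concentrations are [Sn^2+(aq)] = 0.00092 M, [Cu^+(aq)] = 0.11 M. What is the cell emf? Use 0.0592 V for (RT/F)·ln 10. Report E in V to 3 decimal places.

+0.703 V

Cu⁺/Cu is reduced (cathode, E° = +0.53 V) and Sn²⁺/Sn is oxidized (anode).
E°cell = +0.53 − (−0.14) = +0.67 V, with n = 2 electrons transferred.
Balancing gives 2 Cu^+(aq) + Sn(s) → 2 Cu(s) + Sn^2+(aq); hence Q = [Sn^2+(aq)] / [Cu^+(aq)]^2 = 0.076 (log Q = −1.119).
E = E° − (0.0592/n)·log Q = +0.67 − (0.0592/2)(−1.119) = +0.703 V.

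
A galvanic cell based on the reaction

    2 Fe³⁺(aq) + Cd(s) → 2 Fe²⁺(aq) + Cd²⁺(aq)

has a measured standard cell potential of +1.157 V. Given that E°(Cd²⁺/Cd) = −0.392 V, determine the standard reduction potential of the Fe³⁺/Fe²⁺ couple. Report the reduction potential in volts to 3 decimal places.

+0.765 V

In the reaction as written the Fe³⁺/Fe²⁺ couple is reduced (cathode) and Cd²⁺/Cd is oxidized (anode), so E°cell = E°(Fe³⁺/Fe²⁺) − E°(Cd²⁺/Cd).
E°(Fe³⁺/Fe²⁺) = E°cell + E°(anode) = +1.157 + (−0.392) = +0.765 V.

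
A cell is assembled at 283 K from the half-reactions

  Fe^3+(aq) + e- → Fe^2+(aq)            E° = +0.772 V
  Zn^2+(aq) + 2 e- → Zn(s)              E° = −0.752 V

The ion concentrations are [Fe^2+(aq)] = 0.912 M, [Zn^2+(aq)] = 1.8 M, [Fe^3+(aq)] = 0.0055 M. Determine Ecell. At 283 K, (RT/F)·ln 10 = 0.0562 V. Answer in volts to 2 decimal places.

+1.39 V

The Fe³⁺/Fe²⁺ couple has the more positive E°, so it is the cathode; Zn²⁺/Zn is the anode.
E°cell = +0.772 − (−0.752) = +1.524 V, with n = 2 electrons transferred.
For the overall reaction 2 Fe^3+(aq) + Zn(s) → 2 Fe^2+(aq) + Zn^2+(aq), Q = ([Fe^2+(aq)]^2·[Zn^2+(aq)]) / [Fe^3+(aq)]^2 = 4.95×10^4, giving log Q = 4.695.
Applying E = E° − (RT ln10/nF)·log Q gives +1.524 − (0.0562/2)(4.695) = +1.39 V.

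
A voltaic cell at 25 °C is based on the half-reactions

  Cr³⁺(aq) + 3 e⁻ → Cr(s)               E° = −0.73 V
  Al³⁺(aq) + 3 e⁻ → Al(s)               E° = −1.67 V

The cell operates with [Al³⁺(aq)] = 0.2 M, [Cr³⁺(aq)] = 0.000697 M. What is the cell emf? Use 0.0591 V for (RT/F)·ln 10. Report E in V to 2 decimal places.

+0.89 V

The Cr³⁺/Cr couple has the more positive E°, so it is the cathode; Al³⁺/Al is the anode.
The standard potential is −0.73 − (−1.67) = +0.94 V and the balanced reaction transfers n = 3 electrons.
For the overall reaction Cr³⁺(aq) + Al(s) → Cr(s) + Al³⁺(aq), Q = [Al³⁺(aq)] / [Cr³⁺(aq)] = 287, giving log Q = 2.458.
E = E° − (0.0591/n)·log Q = +0.94 − (0.0591/3)(2.458) = +0.89 V.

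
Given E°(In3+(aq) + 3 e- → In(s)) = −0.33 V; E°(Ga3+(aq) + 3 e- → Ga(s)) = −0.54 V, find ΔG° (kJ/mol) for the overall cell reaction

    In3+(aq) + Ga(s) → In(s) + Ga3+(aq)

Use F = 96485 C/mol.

In the reaction as written In3+(aq) is reduced, so the In³⁺/In couple is the cathode and Ga³⁺/Ga is the anode.
E°cell = −0.33 − (−0.54) = +0.21 V; balancing electrons gives n = 3.
ΔG° = −nFE°cell = −(3)(96485)(+0.21) J/mol = −60.8 kJ/mol.

−60.8 kJ/mol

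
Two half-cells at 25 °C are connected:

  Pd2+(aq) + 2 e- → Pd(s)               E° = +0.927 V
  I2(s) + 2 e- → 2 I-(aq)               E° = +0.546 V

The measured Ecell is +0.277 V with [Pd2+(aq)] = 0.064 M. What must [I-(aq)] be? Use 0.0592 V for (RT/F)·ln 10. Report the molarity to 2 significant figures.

0.069 M

With Pd²⁺/Pd at the cathode and I₂/I⁻ at the anode, E°cell = +0.927 − (+0.546) = +0.381 V (n = 2).
From the Nernst equation, log Q = n(E° − E)/0.0592 = 2·(+0.381 − (+0.277))/0.0592 = 3.514.
The balanced reaction is Pd2+(aq) + 2 I-(aq) → Pd(s) + I2(s), so Q = 1 / ([Pd2+(aq)]·[I-(aq)]^2).
Substituting the known concentrations and solving, log [I-(aq)] = −1.160 and [I-(aq)] = 0.069 M.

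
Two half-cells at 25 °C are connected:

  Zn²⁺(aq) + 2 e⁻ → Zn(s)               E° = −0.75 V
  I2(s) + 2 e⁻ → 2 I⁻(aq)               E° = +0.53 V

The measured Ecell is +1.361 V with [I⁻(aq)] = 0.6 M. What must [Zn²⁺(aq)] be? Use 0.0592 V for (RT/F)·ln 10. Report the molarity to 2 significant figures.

0.0051 M

The I₂/I⁻ couple has the larger reduction potential, so it is the cathode: E°cell = +0.53 − (−0.75) = +1.28 V and n = 2.
From the Nernst equation, log Q = n(E° − E)/0.0592 = 2·(+1.28 − (+1.361))/0.0592 = −2.736.
The balanced reaction is I2(s) + Zn(s) → 2 I⁻(aq) + Zn²⁺(aq), so Q = [I⁻(aq)]^2·[Zn²⁺(aq)].
Isolating [Zn²⁺(aq)] in Q = 10^{−2.736} yields log [Zn²⁺(aq)] = −2.292, i.e. 0.0051 M.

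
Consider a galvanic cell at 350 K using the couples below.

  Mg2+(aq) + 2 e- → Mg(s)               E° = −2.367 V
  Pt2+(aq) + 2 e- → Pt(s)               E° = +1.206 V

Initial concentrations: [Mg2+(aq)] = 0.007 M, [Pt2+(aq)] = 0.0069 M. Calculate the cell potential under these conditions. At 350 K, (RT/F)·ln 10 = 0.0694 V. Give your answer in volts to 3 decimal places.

Since E°(Pt²⁺/Pt) > E°(Mg²⁺/Mg), Pt²⁺/Pt serves as the cathode.
The standard potential is +1.206 − (−2.367) = +3.573 V and the balanced reaction transfers n = 2 electrons.
The balanced reaction is Pt2+(aq) + Mg(s) → Pt(s) + Mg2+(aq), so Q = [Mg2+(aq)] / [Pt2+(aq)] = 1.01 and log Q = 0.006.
By the Nernst equation, E = +3.573 − (0.0694/2)·(0.006) = +3.573 V.

+3.573 V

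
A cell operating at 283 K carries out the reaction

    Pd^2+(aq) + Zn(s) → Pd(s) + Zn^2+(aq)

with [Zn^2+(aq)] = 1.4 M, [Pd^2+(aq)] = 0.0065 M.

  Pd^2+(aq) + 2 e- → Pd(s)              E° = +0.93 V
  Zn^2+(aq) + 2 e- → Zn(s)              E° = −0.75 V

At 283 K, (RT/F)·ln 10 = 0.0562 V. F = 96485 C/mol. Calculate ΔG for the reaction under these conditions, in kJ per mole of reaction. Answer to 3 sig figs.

The standard cell potential is +0.93 − (−0.75) = +1.68 V, with n = 2 electrons in the balanced equation.
Here Q = [Zn^2+(aq)] / [Pd^2+(aq)] = 215 (log Q = 2.333), giving E = +1.68 − (0.0562/2)·(2.333) = +1.6144 V.
ΔG = −nFE = −(2)(96485)(+1.6144) J/mol = −312 kJ/mol.

−312 kJ/mol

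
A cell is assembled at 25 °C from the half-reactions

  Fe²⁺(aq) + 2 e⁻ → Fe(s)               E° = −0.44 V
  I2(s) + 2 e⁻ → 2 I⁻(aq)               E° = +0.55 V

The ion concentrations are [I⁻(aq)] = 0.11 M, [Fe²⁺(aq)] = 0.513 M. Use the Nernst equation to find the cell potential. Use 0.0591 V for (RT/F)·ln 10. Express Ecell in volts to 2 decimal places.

The I₂/I⁻ couple has the more positive E°, so it is the cathode; Fe²⁺/Fe is the anode.
E°cell = +0.55 − (−0.44) = +0.99 V, with n = 2 electrons transferred.
Balancing gives I2(s) + Fe(s) → 2 I⁻(aq) + Fe²⁺(aq); hence Q = [I⁻(aq)]^2·[Fe²⁺(aq)] = 0.00621 (log Q = −2.207).
Applying E = E° − (RT ln10/nF)·log Q gives +0.99 − (0.0591/2)(−2.207) = +1.06 V.

+1.06 V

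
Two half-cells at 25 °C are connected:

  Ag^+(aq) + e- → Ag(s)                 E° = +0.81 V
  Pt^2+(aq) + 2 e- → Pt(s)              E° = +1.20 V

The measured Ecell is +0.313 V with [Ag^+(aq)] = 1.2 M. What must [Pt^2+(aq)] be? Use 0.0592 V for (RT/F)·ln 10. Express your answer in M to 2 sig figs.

With Pt²⁺/Pt at the cathode and Ag⁺/Ag at the anode, E°cell = +1.20 − (+0.81) = +0.39 V (n = 2).
Rearranging E = E° − (0.0592/n)·log Q gives log Q = 2(+0.39 − (+0.313))/0.0592 = 2.601.
The balanced reaction is Pt^2+(aq) + 2 Ag(s) → Pt(s) + 2 Ag^+(aq), so Q = [Ag^+(aq)]^2 / [Pt^2+(aq)].
Solving for the unknown gives log [Pt^2+(aq)] = −2.443, so [Pt^2+(aq)] ≈ 0.0036 M.

0.0036 M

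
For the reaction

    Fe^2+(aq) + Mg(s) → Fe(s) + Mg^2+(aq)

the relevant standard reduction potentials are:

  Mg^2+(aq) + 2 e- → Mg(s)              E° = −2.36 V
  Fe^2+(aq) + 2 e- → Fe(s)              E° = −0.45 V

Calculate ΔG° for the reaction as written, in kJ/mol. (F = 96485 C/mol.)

−369 kJ/mol

In the reaction as written Fe^2+(aq) is reduced, so the Fe²⁺/Fe couple is the cathode and Mg²⁺/Mg is the anode.
E°cell = −0.45 − (−2.36) = +1.91 V; balancing electrons gives n = 2.
ΔG° = −nFE°cell = −(2)(96485)(+1.91) J/mol = −369 kJ/mol.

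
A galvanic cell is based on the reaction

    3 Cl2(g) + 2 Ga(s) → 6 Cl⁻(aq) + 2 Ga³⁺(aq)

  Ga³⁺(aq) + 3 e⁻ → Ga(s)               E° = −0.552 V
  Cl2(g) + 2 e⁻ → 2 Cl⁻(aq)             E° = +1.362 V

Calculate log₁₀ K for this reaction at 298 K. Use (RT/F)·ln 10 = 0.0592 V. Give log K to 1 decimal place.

The Cl₂/Cl⁻ couple is reduced (cathode); E°cell = +1.362 − (−0.552) = +1.914 V with n = 6.
At equilibrium E = 0, so log K = nE°cell / 0.0592 = (6)(+1.914) / 0.0592 = 194.0.

log K = 194.0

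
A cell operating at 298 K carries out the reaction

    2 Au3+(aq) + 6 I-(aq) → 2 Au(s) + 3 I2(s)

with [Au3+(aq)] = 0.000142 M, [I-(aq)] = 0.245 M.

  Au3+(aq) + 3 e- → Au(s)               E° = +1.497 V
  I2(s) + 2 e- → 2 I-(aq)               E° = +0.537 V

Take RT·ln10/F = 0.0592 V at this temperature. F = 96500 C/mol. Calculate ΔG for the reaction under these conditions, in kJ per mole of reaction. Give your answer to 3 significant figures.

The standard cell potential is +1.497 − (+0.537) = +0.960 V, with n = 6 electrons in the balanced equation.
The reaction quotient is 1 / ([Au3+(aq)]^2·[I-(aq)]^6) = 2.29×10^11; by Nernst, E = +0.960 − (0.0592/6)(11.360) = +0.8479 V.
Finally ΔG = −nFE = −(6)(96500 C/mol)(+0.8479 V) = −491 kJ/mol.

−491 kJ/mol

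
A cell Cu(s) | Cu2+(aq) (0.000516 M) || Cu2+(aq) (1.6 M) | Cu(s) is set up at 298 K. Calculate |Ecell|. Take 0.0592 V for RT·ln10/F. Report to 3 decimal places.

For a concentration cell E°cell = 0, since both electrodes use the same couple.
The compartment with the higher Cu2+(aq) concentration (1.6 M) acts as the cathode; ions are reduced there and produced at the dilute (0.000516 M) anode.
With n = 2, Ecell = −(0.0592/2)·log([dilute]/[conc]) = −(0.0592/2)·log(0.000516/1.6) = +0.103 V.

0.103 V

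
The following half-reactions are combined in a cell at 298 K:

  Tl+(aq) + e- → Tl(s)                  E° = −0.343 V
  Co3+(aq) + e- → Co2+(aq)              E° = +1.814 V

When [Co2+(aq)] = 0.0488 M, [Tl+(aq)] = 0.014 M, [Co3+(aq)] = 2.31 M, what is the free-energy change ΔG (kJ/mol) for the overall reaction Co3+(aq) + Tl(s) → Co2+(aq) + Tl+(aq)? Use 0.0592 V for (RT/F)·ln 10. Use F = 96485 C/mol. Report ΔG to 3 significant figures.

−228 kJ/mol

The standard cell potential is +1.814 − (−0.343) = +2.157 V, with n = 1 electron in the balanced equation.
Q = ([Co2+(aq)]·[Tl+(aq)]) / [Co3+(aq)] = 0.000296, so log Q = −3.529 and E = +2.157 − (0.0592/1)(−3.529) = +2.3659 V.
Then ΔG = −nFE = −1 × 96485 × +2.3659 J/mol = −228 kJ/mol.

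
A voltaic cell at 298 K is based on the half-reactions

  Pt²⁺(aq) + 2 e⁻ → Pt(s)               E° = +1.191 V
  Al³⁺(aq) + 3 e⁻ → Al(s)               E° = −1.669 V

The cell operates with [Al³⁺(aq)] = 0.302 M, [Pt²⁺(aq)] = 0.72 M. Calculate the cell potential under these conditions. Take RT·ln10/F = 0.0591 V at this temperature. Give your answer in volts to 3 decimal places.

+2.866 V

Since E°(Pt²⁺/Pt) > E°(Al³⁺/Al), Pt²⁺/Pt serves as the cathode.
E°cell = E°cat − E°an = +1.191 − (−1.669) = +2.860 V; n = 6.
The balanced reaction is 3 Pt²⁺(aq) + 2 Al(s) → 3 Pt(s) + 2 Al³⁺(aq), so Q = [Al³⁺(aq)]^2 / [Pt²⁺(aq)]^3 = 0.244 and log Q = −0.612.
E = E° − (0.0591/n)·log Q = +2.860 − (0.0591/6)(−0.612) = +2.866 V.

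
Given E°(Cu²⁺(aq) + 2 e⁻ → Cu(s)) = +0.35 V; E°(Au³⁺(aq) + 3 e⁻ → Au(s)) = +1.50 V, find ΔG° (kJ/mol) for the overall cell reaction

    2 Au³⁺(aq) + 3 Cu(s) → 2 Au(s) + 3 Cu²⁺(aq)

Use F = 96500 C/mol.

In the reaction as written Au³⁺(aq) is reduced, so the Au³⁺/Au couple is the cathode and Cu²⁺/Cu is the anode.
E°cell = +1.50 − (+0.35) = +1.15 V; balancing electrons gives n = 6.
ΔG° = −nFE°cell = −(6)(96500)(+1.15) J/mol = −666 kJ/mol.

−666 kJ/mol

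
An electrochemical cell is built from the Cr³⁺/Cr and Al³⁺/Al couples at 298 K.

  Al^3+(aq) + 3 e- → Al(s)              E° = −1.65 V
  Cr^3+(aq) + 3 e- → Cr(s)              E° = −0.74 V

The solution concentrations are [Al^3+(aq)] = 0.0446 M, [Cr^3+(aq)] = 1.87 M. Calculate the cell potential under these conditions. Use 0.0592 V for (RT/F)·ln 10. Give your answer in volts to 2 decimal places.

+0.94 V

Since E°(Cr³⁺/Cr) > E°(Al³⁺/Al), Cr³⁺/Cr serves as the cathode.
E°cell = E°cat − E°an = −0.74 − (−1.65) = +0.91 V; n = 3.
For the overall reaction Cr^3+(aq) + Al(s) → Cr(s) + Al^3+(aq), Q = [Al^3+(aq)] / [Cr^3+(aq)] = 0.0239, giving log Q = −1.623.
E = E° − (0.0592/n)·log Q = +0.91 − (0.0592/3)(−1.623) = +0.94 V.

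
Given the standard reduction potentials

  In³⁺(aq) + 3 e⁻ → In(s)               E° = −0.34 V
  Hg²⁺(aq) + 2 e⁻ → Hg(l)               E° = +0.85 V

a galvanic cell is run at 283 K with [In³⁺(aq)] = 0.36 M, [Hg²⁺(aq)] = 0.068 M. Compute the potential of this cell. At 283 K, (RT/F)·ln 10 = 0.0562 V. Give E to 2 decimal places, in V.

+1.17 V

Hg²⁺/Hg is reduced (cathode, E° = +0.85 V) and In³⁺/In is oxidized (anode).
E°cell = +0.85 − (−0.34) = +1.19 V, with n = 6 electrons transferred.
Balancing gives 3 Hg²⁺(aq) + 2 In(s) → 3 Hg(l) + 2 In³⁺(aq); hence Q = [In³⁺(aq)]^2 / [Hg²⁺(aq)]^3 = 412 (log Q = 2.615).
Applying E = E° − (RT ln10/nF)·log Q gives +1.19 − (0.0562/6)(2.615) = +1.17 V.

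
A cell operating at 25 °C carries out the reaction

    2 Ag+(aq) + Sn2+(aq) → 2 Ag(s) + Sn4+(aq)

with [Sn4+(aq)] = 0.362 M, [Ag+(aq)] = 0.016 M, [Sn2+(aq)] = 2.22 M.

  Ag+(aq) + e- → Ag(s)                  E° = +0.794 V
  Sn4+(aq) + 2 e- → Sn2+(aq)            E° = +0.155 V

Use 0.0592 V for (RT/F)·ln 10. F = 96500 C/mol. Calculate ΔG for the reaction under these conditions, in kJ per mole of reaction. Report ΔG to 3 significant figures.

−107 kJ/mol

E°cell = +0.794 − (+0.155) = +0.639 V; the balanced reaction transfers n = 2 electrons.
The reaction quotient is [Sn4+(aq)] / ([Ag+(aq)]^2·[Sn2+(aq)]) = 637; by Nernst, E = +0.639 − (0.0592/2)(2.804) = +0.5560 V.
Then ΔG = −nFE = −2 × 96500 × +0.5560 J/mol = −107 kJ/mol.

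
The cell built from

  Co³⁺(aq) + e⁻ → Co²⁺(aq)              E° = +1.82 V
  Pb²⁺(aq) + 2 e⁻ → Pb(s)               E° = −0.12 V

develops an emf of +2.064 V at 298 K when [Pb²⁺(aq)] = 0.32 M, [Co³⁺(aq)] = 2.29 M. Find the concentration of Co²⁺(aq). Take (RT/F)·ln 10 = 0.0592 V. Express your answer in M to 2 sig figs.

The Co³⁺/Co²⁺ couple has the larger reduction potential, so it is the cathode: E°cell = +1.82 − (−0.12) = +1.94 V and n = 2.
Rearranging E = E° − (0.0592/n)·log Q gives log Q = 2(+1.94 − (+2.064))/0.0592 = −4.189.
Balancing electrons gives 2 Co³⁺(aq) + Pb(s) → 2 Co²⁺(aq) + Pb²⁺(aq); thus Q = ([Co²⁺(aq)]^2·[Pb²⁺(aq)]) / [Co³⁺(aq)]^2.
Solving for the unknown gives log [Co²⁺(aq)] = −1.487, so [Co²⁺(aq)] ≈ 0.033 M.

0.033 M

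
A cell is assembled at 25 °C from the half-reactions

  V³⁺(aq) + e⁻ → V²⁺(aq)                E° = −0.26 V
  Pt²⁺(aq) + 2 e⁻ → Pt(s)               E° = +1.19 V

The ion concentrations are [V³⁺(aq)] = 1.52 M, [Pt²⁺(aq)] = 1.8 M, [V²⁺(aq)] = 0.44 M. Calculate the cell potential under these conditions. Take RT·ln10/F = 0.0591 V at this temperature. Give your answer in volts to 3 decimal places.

+1.426 V

Pt²⁺/Pt is reduced (cathode, E° = +1.19 V) and V³⁺/V²⁺ is oxidized (anode).
The standard potential is +1.19 − (−0.26) = +1.45 V and the balanced reaction transfers n = 2 electrons.
Balancing gives Pt²⁺(aq) + 2 V²⁺(aq) → Pt(s) + 2 V³⁺(aq); hence Q = [V³⁺(aq)]^2 / ([Pt²⁺(aq)]·[V²⁺(aq)]^2) = 6.63 (log Q = 0.822).
Applying E = E° − (RT ln10/nF)·log Q gives +1.45 − (0.0591/2)(0.822) = +1.426 V.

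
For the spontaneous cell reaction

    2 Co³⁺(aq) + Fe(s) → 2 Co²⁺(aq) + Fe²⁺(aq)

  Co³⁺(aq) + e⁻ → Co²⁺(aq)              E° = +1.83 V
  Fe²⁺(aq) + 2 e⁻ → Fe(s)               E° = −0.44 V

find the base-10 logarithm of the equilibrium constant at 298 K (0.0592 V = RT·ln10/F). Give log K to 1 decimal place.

The Co³⁺/Co²⁺ couple is reduced (cathode); E°cell = +1.83 − (−0.44) = +2.27 V with n = 2.
At equilibrium E = 0, so log K = nE°cell / 0.0592 = (2)(+2.27) / 0.0592 = 76.7.

log K = 76.7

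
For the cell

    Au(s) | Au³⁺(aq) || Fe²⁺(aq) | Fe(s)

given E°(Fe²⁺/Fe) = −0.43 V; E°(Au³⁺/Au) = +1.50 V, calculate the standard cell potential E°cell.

By convention the left-hand electrode in cell notation is the anode (oxidation) and the right-hand electrode is the cathode (reduction).
E°cell = E°(right) − E°(left) = −0.43 − (+1.50) = −1.93 V.
The negative sign shows that, as written, the cell would require an external voltage to drive the reaction.

−1.93 V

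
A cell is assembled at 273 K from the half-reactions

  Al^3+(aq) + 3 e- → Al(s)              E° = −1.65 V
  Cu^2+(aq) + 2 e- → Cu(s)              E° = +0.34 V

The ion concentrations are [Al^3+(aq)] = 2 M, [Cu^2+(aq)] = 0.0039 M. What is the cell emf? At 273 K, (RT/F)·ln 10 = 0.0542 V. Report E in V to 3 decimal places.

Since E°(Cu²⁺/Cu) > E°(Al³⁺/Al), Cu²⁺/Cu serves as the cathode.
E°cell = +0.34 − (−1.65) = +1.99 V, with n = 6 electrons transferred.
For the overall reaction 3 Cu^2+(aq) + 2 Al(s) → 3 Cu(s) + 2 Al^3+(aq), Q = [Al^3+(aq)]^2 / [Cu^2+(aq)]^3 = 6.74×10^7, giving log Q = 7.829.
E = E° − (0.0542/n)·log Q = +1.99 − (0.0542/6)(7.829) = +1.919 V.

+1.919 V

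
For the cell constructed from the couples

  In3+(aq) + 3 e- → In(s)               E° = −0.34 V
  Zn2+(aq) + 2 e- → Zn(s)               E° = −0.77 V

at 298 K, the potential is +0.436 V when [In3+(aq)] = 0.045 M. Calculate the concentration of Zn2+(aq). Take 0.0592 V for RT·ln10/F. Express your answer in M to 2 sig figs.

0.079 M

In³⁺/In is the cathode (higher E°); E°cell = −0.34 − (−0.77) = +0.43 V with n = 6.
Since E = E° − (0.0592/n)·log Q, log Q = n(E° − E)/0.0592 = −0.608.
Balancing electrons gives 2 In3+(aq) + 3 Zn(s) → 2 In(s) + 3 Zn2+(aq); thus Q = [Zn2+(aq)]^3 / [In3+(aq)]^2.
Substituting the known concentrations and solving, log [Zn2+(aq)] = −1.101 and [Zn2+(aq)] = 0.079 M.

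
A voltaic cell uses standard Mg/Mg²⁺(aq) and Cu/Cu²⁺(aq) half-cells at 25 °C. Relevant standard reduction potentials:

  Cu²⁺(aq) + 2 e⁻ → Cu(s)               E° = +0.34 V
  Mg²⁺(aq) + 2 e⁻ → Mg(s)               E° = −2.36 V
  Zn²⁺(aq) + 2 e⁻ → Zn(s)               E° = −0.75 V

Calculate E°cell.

Of the two couples in this cell, the one with the more positive reduction potential is reduced at the cathode: here that is Cu²⁺/Cu (+0.34 V); Mg²⁺/Mg (−2.36 V) is the anode.
E°cell = E°(cathode) − E°(anode) = +0.34 − (−2.36) = +2.70 V.

+2.70 V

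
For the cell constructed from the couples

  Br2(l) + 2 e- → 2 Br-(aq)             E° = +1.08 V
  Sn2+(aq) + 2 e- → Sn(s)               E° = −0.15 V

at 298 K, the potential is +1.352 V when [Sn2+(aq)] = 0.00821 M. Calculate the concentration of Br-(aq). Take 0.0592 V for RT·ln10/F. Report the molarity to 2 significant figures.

Br₂/Br⁻ is the cathode (higher E°); E°cell = +1.08 − (−0.15) = +1.23 V with n = 2.
Since E = E° − (0.0592/n)·log Q, log Q = n(E° − E)/0.0592 = −4.122.
The balanced reaction is Br2(l) + Sn(s) → 2 Br-(aq) + Sn2+(aq), so Q = [Br-(aq)]^2·[Sn2+(aq)].
Isolating [Br-(aq)] in Q = 10^{−4.122} yields log [Br-(aq)] = −1.018, i.e. 0.096 M.

0.096 M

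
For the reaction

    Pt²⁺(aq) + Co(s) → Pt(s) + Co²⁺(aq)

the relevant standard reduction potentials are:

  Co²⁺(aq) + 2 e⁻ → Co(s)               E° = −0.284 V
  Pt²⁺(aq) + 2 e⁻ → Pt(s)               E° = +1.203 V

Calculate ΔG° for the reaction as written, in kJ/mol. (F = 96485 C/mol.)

In the reaction as written Pt²⁺(aq) is reduced, so the Pt²⁺/Pt couple is the cathode and Co²⁺/Co is the anode.
E°cell = +1.203 − (−0.284) = +1.487 V; balancing electrons gives n = 2.
ΔG° = −nFE°cell = −(2)(96485)(+1.487) J/mol = −287 kJ/mol.

−287 kJ/mol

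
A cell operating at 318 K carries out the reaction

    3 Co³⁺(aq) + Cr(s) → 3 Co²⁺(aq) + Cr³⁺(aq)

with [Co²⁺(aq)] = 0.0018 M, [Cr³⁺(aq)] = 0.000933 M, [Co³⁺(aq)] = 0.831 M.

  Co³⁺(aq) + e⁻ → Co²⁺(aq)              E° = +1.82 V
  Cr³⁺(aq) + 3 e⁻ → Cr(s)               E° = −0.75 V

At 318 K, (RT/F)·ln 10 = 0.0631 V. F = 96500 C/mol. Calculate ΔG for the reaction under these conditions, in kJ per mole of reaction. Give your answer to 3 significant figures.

−811 kJ/mol

E°cell = +1.82 − (−0.75) = +2.57 V; the balanced reaction transfers n = 3 electrons.
Q = ([Co²⁺(aq)]^3·[Cr³⁺(aq)]) / [Co³⁺(aq)]^3 = 9.48×10^−12, so log Q = −11.023 and E = +2.57 − (0.0631/3)(−11.023) = +2.8019 V.
Then ΔG = −nFE = −3 × 96500 × +2.8019 J/mol = −811 kJ/mol.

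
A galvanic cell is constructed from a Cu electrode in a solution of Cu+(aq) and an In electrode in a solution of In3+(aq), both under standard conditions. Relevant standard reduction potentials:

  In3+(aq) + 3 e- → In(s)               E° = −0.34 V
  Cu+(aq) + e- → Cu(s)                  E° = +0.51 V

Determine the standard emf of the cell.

The Cu⁺/Cu couple has the higher E°, so Cu ion is reduced (cathode) and In is oxidized (anode).
E°cell = E°(cathode) − E°(anode) = +0.51 − (−0.34) = +0.85 V.

+0.85 V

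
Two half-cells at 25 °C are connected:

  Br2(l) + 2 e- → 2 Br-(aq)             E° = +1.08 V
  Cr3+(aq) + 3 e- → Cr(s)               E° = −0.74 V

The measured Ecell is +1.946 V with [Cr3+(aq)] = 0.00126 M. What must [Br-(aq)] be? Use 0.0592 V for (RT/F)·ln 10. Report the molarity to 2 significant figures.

With Br₂/Br⁻ at the cathode and Cr³⁺/Cr at the anode, E°cell = +1.08 − (−0.74) = +1.82 V (n = 6).
Since E = E° − (0.0592/n)·log Q, log Q = n(E° − E)/0.0592 = −12.770.
Balancing electrons gives 3 Br2(l) + 2 Cr(s) → 6 Br-(aq) + 2 Cr3+(aq); thus Q = [Br-(aq)]^6·[Cr3+(aq)]^2.
Solving for the unknown gives log [Br-(aq)] = −1.162, so [Br-(aq)] ≈ 0.069 M.

0.069 M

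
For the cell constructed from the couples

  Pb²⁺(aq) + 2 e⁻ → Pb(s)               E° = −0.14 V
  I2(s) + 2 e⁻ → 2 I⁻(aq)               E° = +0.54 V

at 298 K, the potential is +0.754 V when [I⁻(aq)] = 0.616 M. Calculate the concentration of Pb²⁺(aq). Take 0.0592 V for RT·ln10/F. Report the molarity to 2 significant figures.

0.0083 M

The I₂/I⁻ couple has the larger reduction potential, so it is the cathode: E°cell = +0.54 − (−0.14) = +0.68 V and n = 2.
Since E = E° − (0.0592/n)·log Q, log Q = n(E° − E)/0.0592 = −2.500.
The balanced reaction is I2(s) + Pb(s) → 2 I⁻(aq) + Pb²⁺(aq), so Q = [I⁻(aq)]^2·[Pb²⁺(aq)].
Substituting the known concentrations and solving, log [Pb²⁺(aq)] = −2.079 and [Pb²⁺(aq)] = 0.0083 M.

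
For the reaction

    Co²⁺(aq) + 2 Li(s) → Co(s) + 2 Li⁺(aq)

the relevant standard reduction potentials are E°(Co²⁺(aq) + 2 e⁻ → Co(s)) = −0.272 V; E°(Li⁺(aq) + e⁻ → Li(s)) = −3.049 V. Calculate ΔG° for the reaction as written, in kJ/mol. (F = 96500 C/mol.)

−536 kJ/mol

In the reaction as written Co²⁺(aq) is reduced, so the Co²⁺/Co couple is the cathode and Li⁺/Li is the anode.
E°cell = −0.272 − (−3.049) = +2.777 V; balancing electrons gives n = 2.
ΔG° = −nFE°cell = −(2)(96500)(+2.777) J/mol = −536 kJ/mol.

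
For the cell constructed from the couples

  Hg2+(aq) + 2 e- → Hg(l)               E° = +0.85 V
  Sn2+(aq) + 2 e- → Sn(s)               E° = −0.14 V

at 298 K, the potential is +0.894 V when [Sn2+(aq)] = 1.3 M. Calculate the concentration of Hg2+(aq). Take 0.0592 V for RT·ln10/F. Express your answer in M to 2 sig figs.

0.00074 M

Hg²⁺/Hg is the cathode (higher E°); E°cell = +0.85 − (−0.14) = +0.99 V with n = 2.
From the Nernst equation, log Q = n(E° − E)/0.0592 = 2·(+0.99 − (+0.894))/0.0592 = 3.243.
The balanced reaction is Hg2+(aq) + Sn(s) → Hg(l) + Sn2+(aq), so Q = [Sn2+(aq)] / [Hg2+(aq)].
Isolating [Hg2+(aq)] in Q = 10^{3.243} yields log [Hg2+(aq)] = −3.129, i.e. 0.00074 M.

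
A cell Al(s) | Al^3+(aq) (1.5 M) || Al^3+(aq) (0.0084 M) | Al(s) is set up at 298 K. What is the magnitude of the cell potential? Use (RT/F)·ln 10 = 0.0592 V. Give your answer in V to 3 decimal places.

0.044 V

For a concentration cell E°cell = 0, since both electrodes use the same couple.
The compartment with the higher Al^3+(aq) concentration (1.5 M) acts as the cathode; ions are reduced there and produced at the dilute (0.0084 M) anode.
With n = 3, Ecell = −(0.0592/3)·log([dilute]/[conc]) = −(0.0592/3)·log(0.0084/1.5) = +0.044 V.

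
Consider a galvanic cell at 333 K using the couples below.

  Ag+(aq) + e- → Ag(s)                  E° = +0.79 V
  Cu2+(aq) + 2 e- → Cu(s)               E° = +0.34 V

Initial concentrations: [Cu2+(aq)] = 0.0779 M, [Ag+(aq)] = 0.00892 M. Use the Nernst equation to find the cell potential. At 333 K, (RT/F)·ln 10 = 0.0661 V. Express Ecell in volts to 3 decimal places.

Ag⁺/Ag is reduced (cathode, E° = +0.79 V) and Cu²⁺/Cu is oxidized (anode).
E°cell = E°cat − E°an = +0.79 − (+0.34) = +0.45 V; n = 2.
For the overall reaction 2 Ag+(aq) + Cu(s) → 2 Ag(s) + Cu2+(aq), Q = [Cu2+(aq)] / [Ag+(aq)]^2 = 979, giving log Q = 2.991.
By the Nernst equation, E = +0.45 − (0.0661/2)·(2.991) = +0.351 V.

+0.351 V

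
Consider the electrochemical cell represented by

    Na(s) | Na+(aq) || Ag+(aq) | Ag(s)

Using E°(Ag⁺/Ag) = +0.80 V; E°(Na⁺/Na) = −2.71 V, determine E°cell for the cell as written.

By convention the left-hand electrode in cell notation is the anode (oxidation) and the right-hand electrode is the cathode (reduction).
E°cell = E°(right) − E°(left) = +0.80 − (−2.71) = +3.51 V.

+3.51 V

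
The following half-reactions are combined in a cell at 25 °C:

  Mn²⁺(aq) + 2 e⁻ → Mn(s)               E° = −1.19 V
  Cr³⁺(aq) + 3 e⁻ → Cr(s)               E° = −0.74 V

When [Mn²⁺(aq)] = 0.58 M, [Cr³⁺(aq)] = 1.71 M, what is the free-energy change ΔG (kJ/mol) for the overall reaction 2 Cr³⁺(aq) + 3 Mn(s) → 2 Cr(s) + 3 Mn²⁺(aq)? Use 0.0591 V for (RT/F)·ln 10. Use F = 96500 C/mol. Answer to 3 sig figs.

With Cr³⁺/Cr reduced at the cathode, E°cell = −0.74 − (−1.19) = +0.45 V and n = 6.
Here Q = [Mn²⁺(aq)]^3 / [Cr³⁺(aq)]^2 = 0.0667 (log Q = −1.176), giving E = +0.45 − (0.0591/6)·(−1.176) = +0.4616 V.
Then ΔG = −nFE = −6 × 96500 × +0.4616 J/mol = −267 kJ/mol.

−267 kJ/mol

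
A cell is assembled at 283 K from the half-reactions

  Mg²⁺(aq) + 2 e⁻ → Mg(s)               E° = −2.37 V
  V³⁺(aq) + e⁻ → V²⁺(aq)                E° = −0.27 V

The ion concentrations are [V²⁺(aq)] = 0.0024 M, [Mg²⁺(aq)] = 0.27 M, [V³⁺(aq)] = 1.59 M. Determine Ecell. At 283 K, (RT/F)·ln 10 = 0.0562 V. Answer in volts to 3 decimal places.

Since E°(V³⁺/V²⁺) > E°(Mg²⁺/Mg), V³⁺/V²⁺ serves as the cathode.
E°cell = −0.27 − (−2.37) = +2.10 V, with n = 2 electrons transferred.
For the overall reaction 2 V³⁺(aq) + Mg(s) → 2 V²⁺(aq) + Mg²⁺(aq), Q = ([V²⁺(aq)]^2·[Mg²⁺(aq)]) / [V³⁺(aq)]^2 = 6.15×10^−7, giving log Q = −6.211.
Applying E = E° − (RT ln10/nF)·log Q gives +2.10 − (0.0562/2)(−6.211) = +2.275 V.

+2.275 V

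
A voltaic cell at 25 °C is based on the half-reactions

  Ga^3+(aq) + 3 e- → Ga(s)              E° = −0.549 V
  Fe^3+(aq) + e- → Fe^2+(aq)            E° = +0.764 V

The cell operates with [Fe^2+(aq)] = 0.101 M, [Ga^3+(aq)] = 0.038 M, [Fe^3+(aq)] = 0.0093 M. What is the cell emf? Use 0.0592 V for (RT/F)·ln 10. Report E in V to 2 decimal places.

Fe³⁺/Fe²⁺ is reduced (cathode, E° = +0.764 V) and Ga³⁺/Ga is oxidized (anode).
The standard potential is +0.764 − (−0.549) = +1.313 V and the balanced reaction transfers n = 3 electrons.
The balanced reaction is 3 Fe^3+(aq) + Ga(s) → 3 Fe^2+(aq) + Ga^3+(aq), so Q = ([Fe^2+(aq)]^3·[Ga^3+(aq)]) / [Fe^3+(aq)]^3 = 48.7 and log Q = 1.687.
By the Nernst equation, E = +1.313 − (0.0592/3)·(1.687) = +1.28 V.

+1.28 V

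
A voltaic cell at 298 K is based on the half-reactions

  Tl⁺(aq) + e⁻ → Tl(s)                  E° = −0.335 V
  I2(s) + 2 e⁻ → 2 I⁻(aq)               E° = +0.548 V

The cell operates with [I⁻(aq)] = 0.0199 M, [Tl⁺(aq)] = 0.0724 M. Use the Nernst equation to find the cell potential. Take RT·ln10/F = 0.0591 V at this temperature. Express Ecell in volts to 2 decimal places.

Since E°(I₂/I⁻) > E°(Tl⁺/Tl), I₂/I⁻ serves as the cathode.
E°cell = E°cat − E°an = +0.548 − (−0.335) = +0.883 V; n = 2.
The balanced reaction is I2(s) + 2 Tl(s) → 2 I⁻(aq) + 2 Tl⁺(aq), so Q = [I⁻(aq)]^2·[Tl⁺(aq)]^2 = 2.08×10^−6 and log Q = −5.683.
Applying E = E° − (RT ln10/nF)·log Q gives +0.883 − (0.0591/2)(−5.683) = +1.05 V.

+1.05 V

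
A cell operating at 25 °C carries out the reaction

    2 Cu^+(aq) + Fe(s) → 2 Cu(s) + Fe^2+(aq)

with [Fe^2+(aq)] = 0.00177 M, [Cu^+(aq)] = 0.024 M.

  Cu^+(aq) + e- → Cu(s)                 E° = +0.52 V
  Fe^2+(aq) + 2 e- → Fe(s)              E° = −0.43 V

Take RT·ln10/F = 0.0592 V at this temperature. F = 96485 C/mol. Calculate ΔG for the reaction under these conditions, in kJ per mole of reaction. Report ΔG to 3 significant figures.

−181 kJ/mol

E°cell = +0.52 − (−0.43) = +0.95 V; the balanced reaction transfers n = 2 electrons.
Here Q = [Fe^2+(aq)] / [Cu^+(aq)]^2 = 3.07 (log Q = 0.488), giving E = +0.95 − (0.0592/2)·(0.488) = +0.9356 V.
Finally ΔG = −nFE = −(2)(96485 C/mol)(+0.9356 V) = −181 kJ/mol.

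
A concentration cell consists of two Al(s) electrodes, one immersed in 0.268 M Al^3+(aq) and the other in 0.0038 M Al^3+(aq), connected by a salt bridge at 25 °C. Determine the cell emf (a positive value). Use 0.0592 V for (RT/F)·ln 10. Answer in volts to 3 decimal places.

0.036 V

For a concentration cell E°cell = 0, since both electrodes use the same couple.
The compartment with the higher Al^3+(aq) concentration (0.268 M) acts as the cathode; ions are reduced there and produced at the dilute (0.0038 M) anode.
With n = 3, Ecell = −(0.0592/3)·log([dilute]/[conc]) = −(0.0592/3)·log(0.0038/0.268) = +0.036 V.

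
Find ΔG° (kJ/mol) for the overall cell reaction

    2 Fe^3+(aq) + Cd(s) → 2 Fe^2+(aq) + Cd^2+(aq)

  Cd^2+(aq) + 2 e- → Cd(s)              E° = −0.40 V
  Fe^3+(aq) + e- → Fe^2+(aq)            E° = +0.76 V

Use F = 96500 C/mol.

−224 kJ/mol

In the reaction as written Fe^3+(aq) is reduced, so the Fe³⁺/Fe²⁺ couple is the cathode and Cd²⁺/Cd is the anode.
E°cell = +0.76 − (−0.40) = +1.16 V; balancing electrons gives n = 2.
ΔG° = −nFE°cell = −(2)(96500)(+1.16) J/mol = −224 kJ/mol.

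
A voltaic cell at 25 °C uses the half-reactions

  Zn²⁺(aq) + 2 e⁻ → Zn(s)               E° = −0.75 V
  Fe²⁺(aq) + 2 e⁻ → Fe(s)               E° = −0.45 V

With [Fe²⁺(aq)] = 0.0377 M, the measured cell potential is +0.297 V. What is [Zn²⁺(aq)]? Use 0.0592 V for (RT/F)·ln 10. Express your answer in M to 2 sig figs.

0.048 M

The Fe²⁺/Fe couple has the larger reduction potential, so it is the cathode: E°cell = −0.45 − (−0.75) = +0.30 V and n = 2.
Since E = E° − (0.0592/n)·log Q, log Q = n(E° − E)/0.0592 = 0.101.
Balancing electrons gives Fe²⁺(aq) + Zn(s) → Fe(s) + Zn²⁺(aq); thus Q = [Zn²⁺(aq)] / [Fe²⁺(aq)].
Substituting the known concentrations and solving, log [Zn²⁺(aq)] = −1.323 and [Zn²⁺(aq)] = 0.048 M.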